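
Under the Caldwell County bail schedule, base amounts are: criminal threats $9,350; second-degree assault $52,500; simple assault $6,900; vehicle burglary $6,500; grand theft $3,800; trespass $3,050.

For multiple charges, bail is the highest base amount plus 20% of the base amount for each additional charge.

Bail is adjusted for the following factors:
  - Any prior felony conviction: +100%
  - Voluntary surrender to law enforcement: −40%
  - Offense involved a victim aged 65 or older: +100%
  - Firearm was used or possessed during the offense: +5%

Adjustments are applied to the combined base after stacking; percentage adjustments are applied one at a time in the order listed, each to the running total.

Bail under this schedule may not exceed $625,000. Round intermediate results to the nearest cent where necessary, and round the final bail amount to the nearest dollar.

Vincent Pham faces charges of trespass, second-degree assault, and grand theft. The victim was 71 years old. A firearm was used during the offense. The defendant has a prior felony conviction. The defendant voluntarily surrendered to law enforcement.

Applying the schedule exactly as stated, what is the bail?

$135,752

Base amounts from the schedule: trespass $3,050; second-degree assault $52,500; grand theft $3,800.
Stacking rule: highest base plus 20% of each additional charge. Highest is second-degree assault at $52,500. Additional: $3,050 × 20% = $610; $3,800 × 20% = $760. Combined base = $52,500 + $1,370 = $53,870.
Any prior felony conviction (+100%): $53,870 × 2 = $107,740.
Voluntary surrender to law enforcement (−40%): $107,740 × 0.6 = $64,644.
Offense involved a victim aged 65 or older (+100%): $64,644 × 2 = $129,288.
Firearm was used or possessed during the offense (+5%): $129,288 × 1.05 = $135,752.40.
$135,752.40 is within the $625,000 maximum.
Rounded to the nearest dollar: $135,752.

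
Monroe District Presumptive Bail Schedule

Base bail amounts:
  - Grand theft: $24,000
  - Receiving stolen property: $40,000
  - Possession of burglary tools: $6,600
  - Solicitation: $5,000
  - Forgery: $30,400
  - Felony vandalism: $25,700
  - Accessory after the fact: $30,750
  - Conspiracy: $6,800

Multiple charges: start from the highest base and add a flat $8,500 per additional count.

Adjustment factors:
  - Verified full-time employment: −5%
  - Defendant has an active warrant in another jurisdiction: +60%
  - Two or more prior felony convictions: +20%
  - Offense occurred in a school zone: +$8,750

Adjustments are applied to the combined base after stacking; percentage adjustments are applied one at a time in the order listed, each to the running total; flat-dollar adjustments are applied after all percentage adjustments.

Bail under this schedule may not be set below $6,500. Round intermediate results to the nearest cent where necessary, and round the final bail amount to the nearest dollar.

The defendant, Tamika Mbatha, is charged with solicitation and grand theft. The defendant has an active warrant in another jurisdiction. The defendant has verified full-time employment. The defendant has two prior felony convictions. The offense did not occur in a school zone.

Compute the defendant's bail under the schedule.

Base amounts from the schedule: solicitation $5,000; grand theft $24,000.
Stacking rule: highest base plus $8,500 per additional charge. Highest is grand theft at $24,000; 1 additional charge → +$8,500. Combined base = $32,500.
Verified full-time employment (−5%): $32,500 × 0.95 = $30,875.
Defendant has an active warrant in another jurisdiction (+60%): $30,875 × 1.6 = $49,400.
Two or more prior felony convictions (+20%): $49,400 × 1.2 = $59,280.
$59,280 is at or above the $6,500 minimum.

$59,280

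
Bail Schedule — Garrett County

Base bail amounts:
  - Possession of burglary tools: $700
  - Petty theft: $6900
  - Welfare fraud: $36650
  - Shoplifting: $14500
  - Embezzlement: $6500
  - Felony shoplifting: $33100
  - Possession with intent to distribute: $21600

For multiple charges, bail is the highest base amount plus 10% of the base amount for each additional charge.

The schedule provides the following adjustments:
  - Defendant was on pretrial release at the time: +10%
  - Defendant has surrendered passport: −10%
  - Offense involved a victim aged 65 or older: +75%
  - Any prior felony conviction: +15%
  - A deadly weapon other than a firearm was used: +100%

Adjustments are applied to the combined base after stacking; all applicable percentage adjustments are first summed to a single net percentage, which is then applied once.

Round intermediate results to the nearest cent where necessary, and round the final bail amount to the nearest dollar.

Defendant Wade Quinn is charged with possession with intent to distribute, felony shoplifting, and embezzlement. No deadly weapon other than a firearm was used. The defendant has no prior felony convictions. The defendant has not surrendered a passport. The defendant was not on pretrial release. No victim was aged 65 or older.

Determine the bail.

$35910

Base amounts from the schedule: possession with intent to distribute $21600; felony shoplifting $33100; embezzlement $6500.
Stacking rule: highest base plus 10% of each additional charge. Highest is felony shoplifting at $33100. Additional: $21600 × 10% = $2160; $6500 × 10% = $650. Combined base = $33100 + $2810 = $35910.
No adjustment factors apply to this defendant.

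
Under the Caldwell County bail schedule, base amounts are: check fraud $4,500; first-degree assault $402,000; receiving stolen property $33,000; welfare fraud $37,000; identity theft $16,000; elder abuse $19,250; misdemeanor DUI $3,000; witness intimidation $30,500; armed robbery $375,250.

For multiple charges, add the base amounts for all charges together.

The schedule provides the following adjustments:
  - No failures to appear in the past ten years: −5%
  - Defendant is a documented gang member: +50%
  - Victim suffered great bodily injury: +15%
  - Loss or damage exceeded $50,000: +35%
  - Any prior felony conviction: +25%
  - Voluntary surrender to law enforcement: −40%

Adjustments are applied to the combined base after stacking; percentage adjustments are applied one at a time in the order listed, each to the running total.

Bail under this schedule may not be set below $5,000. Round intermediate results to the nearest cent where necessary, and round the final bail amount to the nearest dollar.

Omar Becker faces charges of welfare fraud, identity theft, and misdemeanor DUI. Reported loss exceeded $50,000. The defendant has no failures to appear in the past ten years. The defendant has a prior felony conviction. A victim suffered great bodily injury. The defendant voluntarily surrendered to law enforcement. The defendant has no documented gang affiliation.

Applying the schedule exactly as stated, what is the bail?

$61,945

Base amounts from the schedule: welfare fraud $37,000; identity theft $16,000; misdemeanor DUI $3,000.
Stacking rule: sum of all bases. $37,000 + $16,000 + $3,000 = $56,000.
No failures to appear in the past ten years (−5%): $56,000 × 0.95 = $53,200.
Victim suffered great bodily injury (+15%): $53,200 × 1.15 = $61,180.
Loss or damage exceeded $50,000 (+35%): $61,180 × 1.35 = $82,593.
Any prior felony conviction (+25%): $82,593 × 1.25 = $103,241.25.
Voluntary surrender to law enforcement (−40%): $103,241.25 × 0.6 = $61,944.75.
$61,944.75 is at or above the $5,000 minimum.
Rounded to the nearest dollar: $61,945.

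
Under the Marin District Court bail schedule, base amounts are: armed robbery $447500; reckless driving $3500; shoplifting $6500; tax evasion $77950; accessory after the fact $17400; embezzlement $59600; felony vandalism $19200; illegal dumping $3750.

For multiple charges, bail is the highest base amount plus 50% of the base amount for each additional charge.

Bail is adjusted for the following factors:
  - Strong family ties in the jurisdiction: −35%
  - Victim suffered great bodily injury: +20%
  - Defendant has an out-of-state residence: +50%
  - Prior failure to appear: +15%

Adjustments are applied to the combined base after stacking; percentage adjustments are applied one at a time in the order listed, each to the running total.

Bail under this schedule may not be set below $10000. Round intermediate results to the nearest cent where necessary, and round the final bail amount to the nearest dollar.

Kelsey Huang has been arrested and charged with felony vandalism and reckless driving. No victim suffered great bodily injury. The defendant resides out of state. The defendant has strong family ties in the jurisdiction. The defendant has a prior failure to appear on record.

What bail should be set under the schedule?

Base amounts from the schedule: felony vandalism $19200; reckless driving $3500.
Stacking rule: highest base plus 50% of each additional charge. Highest is felony vandalism at $19200. Additional: $3500 × 50% = $1750. Combined base = $19200 + $1750 = $20950.
Strong family ties in the jurisdiction (−35%): $20950 × 0.65 = $13617.50.
Defendant has an out-of-state residence (+50%): $13617.50 × 1.5 = $20426.25.
Prior failure to appear (+15%): $20426.25 × 1.15 = $23490.19.
$23490.19 is at or above the $10000 minimum.
Rounded to the nearest dollar: $23490.

$23490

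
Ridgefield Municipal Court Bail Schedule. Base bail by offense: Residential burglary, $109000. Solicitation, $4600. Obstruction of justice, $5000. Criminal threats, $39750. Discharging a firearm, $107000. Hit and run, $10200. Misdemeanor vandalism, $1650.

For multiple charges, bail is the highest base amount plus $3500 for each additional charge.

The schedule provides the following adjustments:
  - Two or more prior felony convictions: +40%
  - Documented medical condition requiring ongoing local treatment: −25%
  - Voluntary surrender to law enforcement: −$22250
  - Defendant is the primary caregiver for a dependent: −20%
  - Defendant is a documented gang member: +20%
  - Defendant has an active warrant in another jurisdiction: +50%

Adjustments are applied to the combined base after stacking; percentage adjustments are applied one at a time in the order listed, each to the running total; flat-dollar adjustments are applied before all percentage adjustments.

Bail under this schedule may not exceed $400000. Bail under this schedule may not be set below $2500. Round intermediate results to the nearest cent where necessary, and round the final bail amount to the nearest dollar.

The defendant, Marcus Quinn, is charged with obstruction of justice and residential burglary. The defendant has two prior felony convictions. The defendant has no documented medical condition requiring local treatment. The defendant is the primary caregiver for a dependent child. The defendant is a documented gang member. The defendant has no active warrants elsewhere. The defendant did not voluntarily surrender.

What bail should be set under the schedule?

Base amounts from the schedule: obstruction of justice $5000; residential burglary $109000.
Stacking rule: highest base plus $3500 per additional charge. Highest is residential burglary at $109000; 1 additional charge → +$3500. Combined base = $112500.
Two or more prior felony convictions (+40%): $112500 × 1.4 = $157500.
Defendant is the primary caregiver for a dependent (−20%): $157500 × 0.8 = $126000.
Defendant is a documented gang member (+20%): $126000 × 1.2 = $151200.
$151200 is within the $400000 maximum.
$151200 is at or above the $2500 minimum.

$151200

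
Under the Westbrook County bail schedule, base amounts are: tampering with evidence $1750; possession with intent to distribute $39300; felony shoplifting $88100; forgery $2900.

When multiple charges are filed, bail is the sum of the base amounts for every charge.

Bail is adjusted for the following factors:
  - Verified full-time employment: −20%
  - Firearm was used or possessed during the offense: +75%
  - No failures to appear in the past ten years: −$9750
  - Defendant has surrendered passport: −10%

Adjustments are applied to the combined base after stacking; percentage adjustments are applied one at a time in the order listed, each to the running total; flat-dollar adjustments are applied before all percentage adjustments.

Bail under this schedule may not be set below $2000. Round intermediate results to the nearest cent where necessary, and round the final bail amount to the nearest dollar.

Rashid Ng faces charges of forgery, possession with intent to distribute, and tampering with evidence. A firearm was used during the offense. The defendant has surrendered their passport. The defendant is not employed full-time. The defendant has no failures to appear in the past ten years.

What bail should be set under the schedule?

Base amounts from the schedule: forgery $2900; possession with intent to distribute $39300; tampering with evidence $1750.
Stacking rule: sum of all bases. $2900 + $39300 + $1750 = $43950.
No failures to appear in the past ten years (−$9750 flat): $43950 − $9750 = $34200.
Firearm was used or possessed during the offense (+75%): $34200 × 1.75 = $59850.
Defendant has surrendered passport (−10%): $59850 × 0.9 = $53865.
$53865 is at or above the $2000 minimum.

$53865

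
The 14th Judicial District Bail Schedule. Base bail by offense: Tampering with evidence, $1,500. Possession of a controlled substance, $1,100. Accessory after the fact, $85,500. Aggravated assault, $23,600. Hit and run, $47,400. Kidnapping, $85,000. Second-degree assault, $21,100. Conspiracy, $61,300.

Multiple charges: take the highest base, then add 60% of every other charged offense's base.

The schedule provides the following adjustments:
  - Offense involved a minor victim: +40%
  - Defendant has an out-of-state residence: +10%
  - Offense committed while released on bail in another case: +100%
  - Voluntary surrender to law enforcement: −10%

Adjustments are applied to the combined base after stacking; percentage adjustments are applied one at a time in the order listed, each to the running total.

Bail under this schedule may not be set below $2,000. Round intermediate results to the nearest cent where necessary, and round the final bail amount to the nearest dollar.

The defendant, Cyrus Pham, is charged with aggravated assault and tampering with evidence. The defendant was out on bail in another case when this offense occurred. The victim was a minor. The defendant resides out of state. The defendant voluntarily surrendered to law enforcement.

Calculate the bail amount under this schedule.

Base amounts from the schedule: aggravated assault $23,600; tampering with evidence $1,500.
Stacking rule: highest base plus 60% of each additional charge. Highest is aggravated assault at $23,600. Additional: $1,500 × 60% = $900. Combined base = $23,600 + $900 = $24,500.
Offense involved a minor victim (+40%): $24,500 × 1.4 = $34,300.
Defendant has an out-of-state residence (+10%): $34,300 × 1.1 = $37,730.
Offense committed while released on bail in another case (+100%): $37,730 × 2 = $75,460.
Voluntary surrender to law enforcement (−10%): $75,460 × 0.9 = $67,914.
$67,914 is at or above the $2,000 minimum.

$67,914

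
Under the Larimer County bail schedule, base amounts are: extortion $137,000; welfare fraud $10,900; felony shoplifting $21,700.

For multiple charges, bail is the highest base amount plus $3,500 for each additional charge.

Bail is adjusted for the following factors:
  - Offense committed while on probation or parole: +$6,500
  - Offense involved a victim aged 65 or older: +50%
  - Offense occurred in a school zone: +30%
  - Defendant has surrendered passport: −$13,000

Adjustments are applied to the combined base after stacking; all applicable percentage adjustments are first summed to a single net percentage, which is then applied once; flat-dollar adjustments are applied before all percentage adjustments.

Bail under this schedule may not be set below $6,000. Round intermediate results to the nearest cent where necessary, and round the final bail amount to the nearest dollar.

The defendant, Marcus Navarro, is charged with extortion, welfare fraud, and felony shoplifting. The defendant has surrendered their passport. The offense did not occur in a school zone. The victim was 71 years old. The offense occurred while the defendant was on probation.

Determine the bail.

Base amounts from the schedule: extortion $137,000; welfare fraud $10,900; felony shoplifting $21,700.
Stacking rule: highest base plus $3,500 per additional charge. Highest is extortion at $137,000; 2 additional charges → +$7,000. Combined base = $144,000.
Offense committed while on probation or parole (+$6,500 flat): $144,000 + $6,500 = $150,500.
Defendant has surrendered passport (−$13,000 flat): $150,500 − $13,000 = $137,500.
Offense involved a victim aged 65 or older (+50%): $137,500 × 1.5 = $206,250.
$206,250 is at or above the $6,000 minimum.

$206,250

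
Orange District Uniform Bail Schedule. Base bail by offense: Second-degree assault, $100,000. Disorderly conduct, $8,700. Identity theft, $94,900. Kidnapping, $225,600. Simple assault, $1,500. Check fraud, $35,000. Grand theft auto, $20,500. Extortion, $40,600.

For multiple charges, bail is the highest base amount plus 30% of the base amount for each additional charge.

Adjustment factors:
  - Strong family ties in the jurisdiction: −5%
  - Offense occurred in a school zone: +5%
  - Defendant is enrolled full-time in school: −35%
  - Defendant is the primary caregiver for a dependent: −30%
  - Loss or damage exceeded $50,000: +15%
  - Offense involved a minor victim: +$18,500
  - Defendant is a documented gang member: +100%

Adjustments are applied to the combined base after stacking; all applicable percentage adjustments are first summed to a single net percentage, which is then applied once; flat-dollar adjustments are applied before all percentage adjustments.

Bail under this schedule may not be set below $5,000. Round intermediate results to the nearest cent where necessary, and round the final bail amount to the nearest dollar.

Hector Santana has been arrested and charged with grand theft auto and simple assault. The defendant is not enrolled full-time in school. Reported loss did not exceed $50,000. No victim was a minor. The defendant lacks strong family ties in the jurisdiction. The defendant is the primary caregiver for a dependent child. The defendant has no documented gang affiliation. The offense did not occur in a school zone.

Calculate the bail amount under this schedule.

Base amounts from the schedule: grand theft auto $20,500; simple assault $1,500.
Stacking rule: highest base plus 30% of each additional charge. Highest is grand theft auto at $20,500. Additional: $1,500 × 30% = $450. Combined base = $20,500 + $450 = $20,950.
Defendant is the primary caregiver for a dependent (−30%): $20,950 × 0.7 = $14,665.
$14,665 is at or above the $5,000 minimum.

$14,665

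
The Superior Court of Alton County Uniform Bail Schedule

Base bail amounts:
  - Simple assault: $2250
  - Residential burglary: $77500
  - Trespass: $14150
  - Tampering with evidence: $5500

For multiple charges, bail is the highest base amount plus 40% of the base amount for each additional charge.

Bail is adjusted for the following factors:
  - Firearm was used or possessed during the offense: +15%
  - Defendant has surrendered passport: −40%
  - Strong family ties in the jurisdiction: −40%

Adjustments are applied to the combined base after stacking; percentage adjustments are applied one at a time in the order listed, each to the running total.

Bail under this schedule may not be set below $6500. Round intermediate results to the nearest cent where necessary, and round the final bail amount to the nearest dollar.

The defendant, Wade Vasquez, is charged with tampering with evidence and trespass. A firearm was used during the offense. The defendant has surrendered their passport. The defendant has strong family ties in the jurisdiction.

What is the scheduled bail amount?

Base amounts from the schedule: tampering with evidence $5500; trespass $14150.
Stacking rule: highest base plus 40% of each additional charge. Highest is trespass at $14150. Additional: $5500 × 40% = $2200. Combined base = $14150 + $2200 = $16350.
Firearm was used or possessed during the offense (+15%): $16350 × 1.15 = $18802.50.
Defendant has surrendered passport (−40%): $18802.50 × 0.6 = $11281.50.
Strong family ties in the jurisdiction (−40%): $11281.50 × 0.6 = $6768.90.
$6768.90 is at or above the $6500 minimum.
Rounded to the nearest dollar: $6769.

$6769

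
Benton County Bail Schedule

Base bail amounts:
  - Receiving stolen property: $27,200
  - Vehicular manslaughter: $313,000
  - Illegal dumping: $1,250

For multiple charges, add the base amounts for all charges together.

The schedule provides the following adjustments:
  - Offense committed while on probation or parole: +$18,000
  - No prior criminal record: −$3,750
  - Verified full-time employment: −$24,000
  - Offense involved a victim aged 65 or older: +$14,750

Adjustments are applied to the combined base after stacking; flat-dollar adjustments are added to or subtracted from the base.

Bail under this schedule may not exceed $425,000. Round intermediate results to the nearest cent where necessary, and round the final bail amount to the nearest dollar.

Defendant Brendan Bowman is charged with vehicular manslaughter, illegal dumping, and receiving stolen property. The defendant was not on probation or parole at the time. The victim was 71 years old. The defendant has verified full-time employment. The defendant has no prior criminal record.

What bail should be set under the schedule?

Base amounts from the schedule: vehicular manslaughter $313,000; illegal dumping $1,250; receiving stolen property $27,200.
Stacking rule: sum of all bases. $313,000 + $1,250 + $27,200 = $341,450.
No prior criminal record (−$3,750 flat): $341,450 − $3,750 = $337,700.
Verified full-time employment (−$24,000 flat): $337,700 − $24,000 = $313,700.
Offense involved a victim aged 65 or older (+$14,750 flat): $313,700 + $14,750 = $328,450.
$328,450 is within the $425,000 maximum.

$328,450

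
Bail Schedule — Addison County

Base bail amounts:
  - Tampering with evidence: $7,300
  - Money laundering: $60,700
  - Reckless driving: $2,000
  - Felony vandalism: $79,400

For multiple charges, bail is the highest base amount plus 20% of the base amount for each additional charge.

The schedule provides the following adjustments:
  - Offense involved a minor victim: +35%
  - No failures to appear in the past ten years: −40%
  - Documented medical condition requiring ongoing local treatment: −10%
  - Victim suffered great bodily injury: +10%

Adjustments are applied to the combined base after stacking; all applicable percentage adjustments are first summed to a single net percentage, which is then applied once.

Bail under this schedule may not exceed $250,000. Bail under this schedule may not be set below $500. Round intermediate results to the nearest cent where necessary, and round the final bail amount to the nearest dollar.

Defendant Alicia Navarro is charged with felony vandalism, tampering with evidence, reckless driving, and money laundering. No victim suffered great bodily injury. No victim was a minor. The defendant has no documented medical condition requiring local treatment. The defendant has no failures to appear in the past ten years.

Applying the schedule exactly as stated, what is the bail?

Base amounts from the schedule: felony vandalism $79,400; tampering with evidence $7,300; reckless driving $2,000; money laundering $60,700.
Stacking rule: highest base plus 20% of each additional charge. Highest is felony vandalism at $79,400. Additional: $7,300 × 20% = $1,460; $2,000 × 20% = $400; $60,700 × 20% = $12,140. Combined base = $79,400 + $14,000 = $93,400.
No failures to appear in the past ten years (−40%): $93,400 × 0.6 = $56,040.
$56,040 is within the $250,000 maximum.
$56,040 is at or above the $500 minimum.

$56,040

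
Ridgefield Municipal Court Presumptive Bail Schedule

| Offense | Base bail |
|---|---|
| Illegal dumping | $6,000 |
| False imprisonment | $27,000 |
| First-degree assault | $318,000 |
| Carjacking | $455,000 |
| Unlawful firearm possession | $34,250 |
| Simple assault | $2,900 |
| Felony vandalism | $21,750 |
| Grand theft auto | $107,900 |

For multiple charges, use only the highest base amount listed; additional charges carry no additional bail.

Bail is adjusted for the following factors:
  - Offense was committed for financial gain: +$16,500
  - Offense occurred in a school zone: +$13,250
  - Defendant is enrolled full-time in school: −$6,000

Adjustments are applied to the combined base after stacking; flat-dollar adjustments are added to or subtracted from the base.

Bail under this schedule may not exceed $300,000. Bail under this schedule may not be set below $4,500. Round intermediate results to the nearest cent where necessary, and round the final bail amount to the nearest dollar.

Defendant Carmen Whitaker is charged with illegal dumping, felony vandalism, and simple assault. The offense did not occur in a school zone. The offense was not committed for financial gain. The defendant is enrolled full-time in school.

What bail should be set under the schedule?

$15,750

Base amounts from the schedule: illegal dumping $6,000; felony vandalism $21,750; simple assault $2,900.
Stacking rule: use the highest base only. Highest is felony vandalism at $21,750. Combined base = $21,750.
Defendant is enrolled full-time in school (−$6,000 flat): $21,750 − $6,000 = $15,750.
$15,750 is within the $300,000 maximum.
$15,750 is at or above the $4,500 minimum.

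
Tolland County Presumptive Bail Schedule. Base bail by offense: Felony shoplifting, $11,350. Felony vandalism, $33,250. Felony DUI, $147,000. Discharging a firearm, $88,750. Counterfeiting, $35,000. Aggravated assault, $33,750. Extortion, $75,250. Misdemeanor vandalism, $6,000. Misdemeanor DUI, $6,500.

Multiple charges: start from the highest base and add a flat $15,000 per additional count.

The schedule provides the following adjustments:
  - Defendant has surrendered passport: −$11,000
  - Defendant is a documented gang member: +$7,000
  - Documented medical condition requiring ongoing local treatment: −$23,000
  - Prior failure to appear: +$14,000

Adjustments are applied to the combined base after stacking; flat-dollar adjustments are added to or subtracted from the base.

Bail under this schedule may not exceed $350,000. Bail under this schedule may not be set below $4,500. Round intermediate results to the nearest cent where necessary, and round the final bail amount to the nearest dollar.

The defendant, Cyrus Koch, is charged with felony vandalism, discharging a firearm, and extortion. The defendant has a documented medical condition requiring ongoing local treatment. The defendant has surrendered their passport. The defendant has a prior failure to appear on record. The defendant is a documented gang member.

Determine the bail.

Base amounts from the schedule: felony vandalism $33,250; discharging a firearm $88,750; extortion $75,250.
Stacking rule: highest base plus $15,000 per additional charge. Highest is discharging a firearm at $88,750; 2 additional charges → +$30,000. Combined base = $118,750.
Defendant has surrendered passport (−$11,000 flat): $118,750 − $11,000 = $107,750.
Defendant is a documented gang member (+$7,000 flat): $107,750 + $7,000 = $114,750.
Documented medical condition requiring ongoing local treatment (−$23,000 flat): $114,750 − $23,000 = $91,750.
Prior failure to appear (+$14,000 flat): $91,750 + $14,000 = $105,750.
$105,750 is within the $350,000 maximum.
$105,750 is at or above the $4,500 minimum.

$105,750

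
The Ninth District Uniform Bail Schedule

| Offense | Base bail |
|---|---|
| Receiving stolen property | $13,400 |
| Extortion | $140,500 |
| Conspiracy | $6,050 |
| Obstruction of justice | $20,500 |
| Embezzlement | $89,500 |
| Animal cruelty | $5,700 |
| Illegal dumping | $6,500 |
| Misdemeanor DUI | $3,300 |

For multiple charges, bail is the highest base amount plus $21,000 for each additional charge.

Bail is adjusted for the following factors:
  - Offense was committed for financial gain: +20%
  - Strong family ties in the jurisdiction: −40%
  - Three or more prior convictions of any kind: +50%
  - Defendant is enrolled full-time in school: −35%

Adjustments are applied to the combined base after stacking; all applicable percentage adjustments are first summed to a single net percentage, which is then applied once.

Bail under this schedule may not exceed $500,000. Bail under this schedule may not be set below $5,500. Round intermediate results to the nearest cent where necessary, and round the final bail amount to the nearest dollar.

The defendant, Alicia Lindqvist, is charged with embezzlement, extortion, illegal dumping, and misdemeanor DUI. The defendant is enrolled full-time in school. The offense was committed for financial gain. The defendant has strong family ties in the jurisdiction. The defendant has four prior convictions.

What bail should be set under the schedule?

Base amounts from the schedule: embezzlement $89,500; extortion $140,500; illegal dumping $6,500; misdemeanor DUI $3,300.
Stacking rule: highest base plus $21,000 per additional charge. Highest is extortion at $140,500; 3 additional charges → +$63,000. Combined base = $203,500.
Net percentage adjustment: +20% −40% +50% −35% = −5%. $203,500 × 0.95 = $193,325.
$193,325 is within the $500,000 maximum.
$193,325 is at or above the $5,500 minimum.

$193,325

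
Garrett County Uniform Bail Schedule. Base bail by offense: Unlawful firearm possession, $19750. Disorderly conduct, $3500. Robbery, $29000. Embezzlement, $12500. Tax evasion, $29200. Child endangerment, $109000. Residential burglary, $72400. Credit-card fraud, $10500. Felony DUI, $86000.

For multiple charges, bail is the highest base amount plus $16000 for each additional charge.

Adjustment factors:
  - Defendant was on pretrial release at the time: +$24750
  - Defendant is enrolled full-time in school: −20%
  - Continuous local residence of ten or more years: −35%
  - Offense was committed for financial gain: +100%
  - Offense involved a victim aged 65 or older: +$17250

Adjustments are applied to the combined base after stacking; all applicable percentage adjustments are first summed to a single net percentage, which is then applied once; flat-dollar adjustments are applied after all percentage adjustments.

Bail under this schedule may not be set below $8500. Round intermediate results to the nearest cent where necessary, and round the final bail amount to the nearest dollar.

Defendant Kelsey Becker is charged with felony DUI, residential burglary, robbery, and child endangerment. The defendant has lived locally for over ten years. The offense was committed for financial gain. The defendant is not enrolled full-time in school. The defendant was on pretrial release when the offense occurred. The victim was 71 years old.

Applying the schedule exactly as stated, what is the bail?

Base amounts from the schedule: felony DUI $86000; residential burglary $72400; robbery $29000; child endangerment $109000.
Stacking rule: highest base plus $16000 per additional charge. Highest is child endangerment at $109000; 3 additional charges → +$48000. Combined base = $157000.
Net percentage adjustment: −35% +100% = +65%. $157000 × 1.65 = $259050.
Defendant was on pretrial release at the time (+$24750 flat): $259050 + $24750 = $283800.
Offense involved a victim aged 65 or older (+$17250 flat): $283800 + $17250 = $301050.
$301050 is at or above the $8500 minimum.

$301050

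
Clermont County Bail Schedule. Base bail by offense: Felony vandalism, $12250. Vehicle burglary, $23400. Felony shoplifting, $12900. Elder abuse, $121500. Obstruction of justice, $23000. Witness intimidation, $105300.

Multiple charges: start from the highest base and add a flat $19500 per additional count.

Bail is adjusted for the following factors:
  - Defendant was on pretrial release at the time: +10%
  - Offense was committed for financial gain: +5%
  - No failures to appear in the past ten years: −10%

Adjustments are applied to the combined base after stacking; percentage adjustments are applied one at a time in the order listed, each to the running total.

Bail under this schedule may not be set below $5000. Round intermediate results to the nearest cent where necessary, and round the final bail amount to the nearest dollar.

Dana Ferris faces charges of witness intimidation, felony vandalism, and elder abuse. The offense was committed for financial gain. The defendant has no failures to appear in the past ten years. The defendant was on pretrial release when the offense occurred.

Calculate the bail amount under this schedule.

Base amounts from the schedule: witness intimidation $105300; felony vandalism $12250; elder abuse $121500.
Stacking rule: highest base plus $19500 per additional charge. Highest is elder abuse at $121500; 2 additional charges → +$39000. Combined base = $160500.
Defendant was on pretrial release at the time (+10%): $160500 × 1.1 = $176550.
Offense was committed for financial gain (+5%): $176550 × 1.05 = $185377.50.
No failures to appear in the past ten years (−10%): $185377.50 × 0.9 = $166839.75.
$166839.75 is at or above the $5000 minimum.
Rounded to the nearest dollar: $166840.

$166840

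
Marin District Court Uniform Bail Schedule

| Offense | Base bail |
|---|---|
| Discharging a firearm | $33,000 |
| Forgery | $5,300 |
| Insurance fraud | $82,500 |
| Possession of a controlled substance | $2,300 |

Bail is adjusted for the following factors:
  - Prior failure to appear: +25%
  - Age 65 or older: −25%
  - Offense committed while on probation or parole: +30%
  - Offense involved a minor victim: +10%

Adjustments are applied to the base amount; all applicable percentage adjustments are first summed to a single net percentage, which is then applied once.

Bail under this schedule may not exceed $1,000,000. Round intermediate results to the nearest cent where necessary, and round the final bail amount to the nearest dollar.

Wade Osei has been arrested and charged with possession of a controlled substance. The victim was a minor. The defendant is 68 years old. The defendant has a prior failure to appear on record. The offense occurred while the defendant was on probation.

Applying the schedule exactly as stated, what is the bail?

$3,220

Base amounts from the schedule: possession of a controlled substance $2,300.
Single charge. Combined base = $2,300.
Net percentage adjustment: +25% −25% +30% +10% = +40%. $2,300 × 1.4 = $3,220.
$3,220 is within the $1,000,000 maximum.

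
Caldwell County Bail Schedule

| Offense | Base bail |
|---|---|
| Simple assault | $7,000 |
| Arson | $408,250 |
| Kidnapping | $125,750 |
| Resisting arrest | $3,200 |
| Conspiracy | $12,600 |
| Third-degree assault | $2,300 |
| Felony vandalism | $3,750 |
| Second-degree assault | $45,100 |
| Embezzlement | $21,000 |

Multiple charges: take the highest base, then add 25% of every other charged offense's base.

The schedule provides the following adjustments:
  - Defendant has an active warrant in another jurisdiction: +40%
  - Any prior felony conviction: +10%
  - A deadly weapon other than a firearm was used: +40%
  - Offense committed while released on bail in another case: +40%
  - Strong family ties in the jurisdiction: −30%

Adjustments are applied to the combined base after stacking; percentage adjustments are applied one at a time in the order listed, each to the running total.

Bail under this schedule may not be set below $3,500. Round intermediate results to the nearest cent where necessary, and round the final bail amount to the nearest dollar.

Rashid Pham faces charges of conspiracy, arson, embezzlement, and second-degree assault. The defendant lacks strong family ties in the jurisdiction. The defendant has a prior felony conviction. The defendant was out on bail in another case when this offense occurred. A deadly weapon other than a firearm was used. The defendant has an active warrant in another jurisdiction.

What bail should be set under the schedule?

Base amounts from the schedule: conspiracy $12,600; arson $408,250; embezzlement $21,000; second-degree assault $45,100.
Stacking rule: highest base plus 25% of each additional charge. Highest is arson at $408,250. Additional: $12,600 × 25% = $3,150; $21,000 × 25% = $5,250; $45,100 × 25% = $11,275. Combined base = $408,250 + $19,675 = $427,925.
Defendant has an active warrant in another jurisdiction (+40%): $427,925 × 1.4 = $599,095.
Any prior felony conviction (+10%): $599,095 × 1.1 = $659,004.50.
A deadly weapon other than a firearm was used (+40%): $659,004.50 × 1.4 = $922,606.30.
Offense committed while released on bail in another case (+40%): $922,606.30 × 1.4 = $1,291,648.82.
$1,291,648.82 is at or above the $3,500 minimum.
Rounded to the nearest dollar: $1,291,649.

$1,291,649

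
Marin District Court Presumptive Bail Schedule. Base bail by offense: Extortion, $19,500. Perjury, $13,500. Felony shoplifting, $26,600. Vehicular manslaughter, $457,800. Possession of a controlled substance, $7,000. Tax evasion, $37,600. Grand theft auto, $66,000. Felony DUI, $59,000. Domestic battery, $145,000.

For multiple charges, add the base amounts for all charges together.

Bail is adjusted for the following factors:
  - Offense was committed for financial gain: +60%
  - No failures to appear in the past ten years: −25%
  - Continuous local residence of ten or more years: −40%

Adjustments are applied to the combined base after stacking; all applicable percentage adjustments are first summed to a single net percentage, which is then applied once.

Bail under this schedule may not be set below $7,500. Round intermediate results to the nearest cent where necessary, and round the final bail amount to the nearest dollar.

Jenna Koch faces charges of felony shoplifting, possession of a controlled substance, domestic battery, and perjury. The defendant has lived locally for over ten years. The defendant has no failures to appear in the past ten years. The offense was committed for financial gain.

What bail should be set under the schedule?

$182,495

Base amounts from the schedule: felony shoplifting $26,600; possession of a controlled substance $7,000; domestic battery $145,000; perjury $13,500.
Stacking rule: sum of all bases. $26,600 + $7,000 + $145,000 + $13,500 = $192,100.
Net percentage adjustment: +60% −25% −40% = −5%. $192,100 × 0.95 = $182,495.
$182,495 is at or above the $7,500 minimum.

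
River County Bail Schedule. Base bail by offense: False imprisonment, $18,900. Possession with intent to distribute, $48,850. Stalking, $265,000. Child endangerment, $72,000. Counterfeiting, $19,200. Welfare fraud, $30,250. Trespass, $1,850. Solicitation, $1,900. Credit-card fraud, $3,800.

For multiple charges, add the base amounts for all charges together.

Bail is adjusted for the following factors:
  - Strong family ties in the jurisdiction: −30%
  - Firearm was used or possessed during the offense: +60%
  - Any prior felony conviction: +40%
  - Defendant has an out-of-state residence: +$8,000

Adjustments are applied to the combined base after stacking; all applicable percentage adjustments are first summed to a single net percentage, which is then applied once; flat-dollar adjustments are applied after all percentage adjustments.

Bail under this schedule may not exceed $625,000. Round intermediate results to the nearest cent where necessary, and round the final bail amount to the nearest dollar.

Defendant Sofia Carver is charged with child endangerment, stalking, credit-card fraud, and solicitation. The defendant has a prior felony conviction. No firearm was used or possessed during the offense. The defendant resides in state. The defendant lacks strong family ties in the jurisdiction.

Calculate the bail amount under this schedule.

$479,780

Base amounts from the schedule: child endangerment $72,000; stalking $265,000; credit-card fraud $3,800; solicitation $1,900.
Stacking rule: sum of all bases. $72,000 + $265,000 + $3,800 + $1,900 = $342,700.
Any prior felony conviction (+40%): $342,700 × 1.4 = $479,780.
$479,780 is within the $625,000 maximum.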